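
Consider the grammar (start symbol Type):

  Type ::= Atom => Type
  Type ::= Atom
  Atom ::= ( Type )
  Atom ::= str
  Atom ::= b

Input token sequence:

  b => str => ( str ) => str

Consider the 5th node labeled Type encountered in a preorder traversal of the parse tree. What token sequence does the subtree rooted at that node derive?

[Type [Atom b] => [Type [Atom str] => [Type [Atom ( [Type [Atom str]] )] => [Type [Atom str]]]]]

str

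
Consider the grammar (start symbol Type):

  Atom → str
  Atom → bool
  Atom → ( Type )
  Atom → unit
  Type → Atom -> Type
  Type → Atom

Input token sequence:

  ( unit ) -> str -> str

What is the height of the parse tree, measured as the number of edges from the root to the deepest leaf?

[Type [Atom ( [Type [Atom unit]] )] -> [Type [Atom str] -> [Type [Atom str]]]]

4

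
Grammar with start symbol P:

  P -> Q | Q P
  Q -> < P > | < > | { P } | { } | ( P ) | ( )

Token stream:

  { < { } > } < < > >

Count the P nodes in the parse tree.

5

[P [Q { [P [Q < [P [Q { }]] >]] }] [P [Q < [P [Q < >]] >]]]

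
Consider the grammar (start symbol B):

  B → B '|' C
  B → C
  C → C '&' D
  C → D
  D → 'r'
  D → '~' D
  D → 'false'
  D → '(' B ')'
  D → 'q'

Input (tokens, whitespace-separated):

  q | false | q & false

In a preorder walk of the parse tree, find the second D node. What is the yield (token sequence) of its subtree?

[B [B [B [C [D q]]] | [C [D false]]] | [C [C [D q]] & [D false]]]

false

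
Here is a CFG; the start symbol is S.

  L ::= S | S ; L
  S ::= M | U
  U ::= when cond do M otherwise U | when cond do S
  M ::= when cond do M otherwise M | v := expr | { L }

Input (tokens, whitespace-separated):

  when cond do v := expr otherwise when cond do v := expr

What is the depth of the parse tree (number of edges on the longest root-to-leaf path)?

[S [U when cond do [M v := expr] otherwise [U when cond do [S [M v := expr]]]]]

5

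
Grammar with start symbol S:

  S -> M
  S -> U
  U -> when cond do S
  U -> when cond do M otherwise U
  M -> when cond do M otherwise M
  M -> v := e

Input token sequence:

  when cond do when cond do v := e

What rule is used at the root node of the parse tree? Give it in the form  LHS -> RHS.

S -> U

[S [U when cond do [S [U when cond do [S [M v := e]]]]]]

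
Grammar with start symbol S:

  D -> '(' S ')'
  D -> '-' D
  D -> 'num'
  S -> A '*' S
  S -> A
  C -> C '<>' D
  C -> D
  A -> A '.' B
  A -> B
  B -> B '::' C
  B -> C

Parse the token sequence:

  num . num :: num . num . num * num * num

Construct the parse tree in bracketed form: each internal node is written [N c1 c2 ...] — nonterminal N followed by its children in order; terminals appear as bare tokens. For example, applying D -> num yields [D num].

[S [A [A [A [A [B [C [D num]]]] . [B [B [C [D num]]] :: [C [D num]]]] . [B [C [D num]]]] . [B [C [D num]]]] * [S [A [B [C [D num]]]] * [S [A [B [C [D num]]]]]]]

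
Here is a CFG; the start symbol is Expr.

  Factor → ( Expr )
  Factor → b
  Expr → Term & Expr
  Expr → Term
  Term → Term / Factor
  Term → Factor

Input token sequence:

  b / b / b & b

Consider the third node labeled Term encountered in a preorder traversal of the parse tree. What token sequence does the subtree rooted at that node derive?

[Expr [Term [Term [Term [Factor b]] / [Factor b]] / [Factor b]] & [Expr [Term [Factor b]]]]

b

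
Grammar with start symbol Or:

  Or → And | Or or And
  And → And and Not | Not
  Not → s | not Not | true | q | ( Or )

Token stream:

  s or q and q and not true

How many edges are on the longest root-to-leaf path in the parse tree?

[Or [Or [And [Not s]]] or [And [And [And [Not q]] and [Not q]] and [Not not [Not true]]]]

5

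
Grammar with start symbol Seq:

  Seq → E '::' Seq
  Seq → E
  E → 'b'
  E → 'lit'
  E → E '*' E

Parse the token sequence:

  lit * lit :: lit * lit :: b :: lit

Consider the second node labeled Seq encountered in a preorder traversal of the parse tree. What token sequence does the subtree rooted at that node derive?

[Seq [E [E lit] * [E lit]] :: [Seq [E [E lit] * [E lit]] :: [Seq [E b] :: [Seq [E lit]]]]]

lit * lit :: b :: lit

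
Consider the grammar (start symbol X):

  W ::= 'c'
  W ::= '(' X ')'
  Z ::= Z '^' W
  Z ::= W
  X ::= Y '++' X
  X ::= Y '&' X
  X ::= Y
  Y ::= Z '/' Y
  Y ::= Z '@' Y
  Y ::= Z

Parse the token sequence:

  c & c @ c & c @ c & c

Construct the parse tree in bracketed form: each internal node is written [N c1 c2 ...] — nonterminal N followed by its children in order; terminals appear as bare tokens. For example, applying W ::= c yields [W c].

X
Y & X
Z & X
W & X
c & X
c & Y & X
c & Z @ Y & X
c & W @ Y & X
c & c @ Y & X
c & c @ Z & X
c & c @ W & X
c & c @ c & X
c & c @ c & Y & X
c & c @ c & Z @ Y & X
c & c @ c & W @ Y & X
c & c @ c & c @ Y & X
c & c @ c & c @ Z & X
c & c @ c & c @ W & X
c & c @ c & c @ c & X
c & c @ c & c @ c & Y
c & c @ c & c @ c & Z
c & c @ c & c @ c & W
c & c @ c & c @ c & c

[X [Y [Z [W c]]] & [X [Y [Z [W c]] @ [Y [Z [W c]]]] & [X [Y [Z [W c]] @ [Y [Z [W c]]]] & [X [Y [Z [W c]]]]]]]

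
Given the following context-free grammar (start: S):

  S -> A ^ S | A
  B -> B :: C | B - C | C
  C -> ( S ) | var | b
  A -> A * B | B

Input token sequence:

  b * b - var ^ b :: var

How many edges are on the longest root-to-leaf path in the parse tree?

6

[S [A [A [B [C b]]] * [B [B [C b]] - [C var]]] ^ [S [A [B [B [C b]] :: [C var]]]]]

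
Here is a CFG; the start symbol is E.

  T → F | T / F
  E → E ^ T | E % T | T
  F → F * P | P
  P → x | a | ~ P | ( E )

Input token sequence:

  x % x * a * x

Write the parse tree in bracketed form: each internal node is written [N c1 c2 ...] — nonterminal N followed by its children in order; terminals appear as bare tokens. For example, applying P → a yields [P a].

E
E % T
T % T
F % T
P % T
x % T
x % F
x % F * P
x % F * P * P
x % P * P * P
x % x * P * P
x % x * a * P
x % x * a * x

[E [E [T [F [P x]]]] % [T [F [F [F [P x]] * [P a]] * [P x]]]]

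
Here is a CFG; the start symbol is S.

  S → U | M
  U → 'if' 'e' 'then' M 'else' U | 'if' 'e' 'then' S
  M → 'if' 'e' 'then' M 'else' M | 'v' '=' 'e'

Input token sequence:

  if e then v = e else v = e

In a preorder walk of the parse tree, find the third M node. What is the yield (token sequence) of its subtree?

v = e

[S [M if e then [M v = e] else [M v = e]]]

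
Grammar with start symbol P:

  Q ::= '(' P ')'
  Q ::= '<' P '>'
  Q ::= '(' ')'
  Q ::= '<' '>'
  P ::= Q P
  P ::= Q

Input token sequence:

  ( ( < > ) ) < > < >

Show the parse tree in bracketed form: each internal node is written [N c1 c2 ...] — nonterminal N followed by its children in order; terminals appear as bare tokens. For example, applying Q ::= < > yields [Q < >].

[P [Q ( [P [Q ( [P [Q < >]] )]] )] [P [Q < >] [P [Q < >]]]]

P
Q P
( P ) P
( Q ) P
( ( P ) ) P
( ( Q ) ) P
( ( < > ) ) P
( ( < > ) ) Q P
( ( < > ) ) < > P
( ( < > ) ) < > Q
( ( < > ) ) < > < >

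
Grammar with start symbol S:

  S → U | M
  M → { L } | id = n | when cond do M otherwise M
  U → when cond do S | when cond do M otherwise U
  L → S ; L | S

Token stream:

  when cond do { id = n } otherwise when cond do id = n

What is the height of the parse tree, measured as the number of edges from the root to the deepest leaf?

6

[S [U when cond do [M { [L [S [M id = n]]] }] otherwise [U when cond do [S [M id = n]]]]]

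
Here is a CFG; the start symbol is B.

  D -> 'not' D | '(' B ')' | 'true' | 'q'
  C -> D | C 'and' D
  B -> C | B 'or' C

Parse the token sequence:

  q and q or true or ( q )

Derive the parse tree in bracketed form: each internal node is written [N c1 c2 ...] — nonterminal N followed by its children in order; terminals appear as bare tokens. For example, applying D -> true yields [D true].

B
B or C
B or C or C
C or C or C
C and D or C or C
D and D or C or C
q and D or C or C
q and q or C or C
q and q or D or C
q and q or true or C
q and q or true or D
q and q or true or ( B )
q and q or true or ( C )
q and q or true or ( D )
q and q or true or ( q )

[B [B [B [C [C [D q]] and [D q]]] or [C [D true]]] or [C [D ( [B [C [D q]]] )]]]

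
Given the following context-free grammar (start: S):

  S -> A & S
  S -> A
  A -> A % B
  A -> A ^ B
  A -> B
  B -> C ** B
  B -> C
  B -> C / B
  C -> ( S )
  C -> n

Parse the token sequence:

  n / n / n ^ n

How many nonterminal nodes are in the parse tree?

11

[S [A [A [B [C n] / [B [C n] / [B [C n]]]]] ^ [B [C n]]]]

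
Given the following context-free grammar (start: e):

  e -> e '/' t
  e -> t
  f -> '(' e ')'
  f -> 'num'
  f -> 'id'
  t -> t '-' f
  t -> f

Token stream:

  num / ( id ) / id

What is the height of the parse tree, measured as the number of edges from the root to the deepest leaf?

7

[e [e [e [t [f num]]] / [t [f ( [e [t [f id]]] )]]] / [t [f id]]]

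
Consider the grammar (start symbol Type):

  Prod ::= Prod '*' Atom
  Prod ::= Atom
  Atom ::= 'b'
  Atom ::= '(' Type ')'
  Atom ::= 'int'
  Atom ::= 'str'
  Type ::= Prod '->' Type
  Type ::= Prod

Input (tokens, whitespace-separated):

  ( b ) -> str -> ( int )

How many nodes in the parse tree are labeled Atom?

[Type [Prod [Atom ( [Type [Prod [Atom b]]] )]] -> [Type [Prod [Atom str]] -> [Type [Prod [Atom ( [Type [Prod [Atom int]]] )]]]]]

5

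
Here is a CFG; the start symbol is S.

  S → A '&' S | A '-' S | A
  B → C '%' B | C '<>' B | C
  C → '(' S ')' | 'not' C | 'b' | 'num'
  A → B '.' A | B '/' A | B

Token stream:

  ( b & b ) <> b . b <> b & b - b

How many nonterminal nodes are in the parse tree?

27

[S [A [B [C ( [S [A [B [C b]]] & [S [A [B [C b]]]]] )] <> [B [C b]]] . [A [B [C b] <> [B [C b]]]]] & [S [A [B [C b]]] - [S [A [B [C b]]]]]]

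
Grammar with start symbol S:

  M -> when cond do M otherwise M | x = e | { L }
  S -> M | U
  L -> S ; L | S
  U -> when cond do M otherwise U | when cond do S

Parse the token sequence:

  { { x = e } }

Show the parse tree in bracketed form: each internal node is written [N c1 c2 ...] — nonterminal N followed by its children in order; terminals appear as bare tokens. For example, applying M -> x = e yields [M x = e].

[S [M { [L [S [M { [L [S [M x = e]]] }]]] }]]

S
M
{ L }
{ S }
{ M }
{ { L } }
{ { S } }
{ { M } }
{ { x = e } }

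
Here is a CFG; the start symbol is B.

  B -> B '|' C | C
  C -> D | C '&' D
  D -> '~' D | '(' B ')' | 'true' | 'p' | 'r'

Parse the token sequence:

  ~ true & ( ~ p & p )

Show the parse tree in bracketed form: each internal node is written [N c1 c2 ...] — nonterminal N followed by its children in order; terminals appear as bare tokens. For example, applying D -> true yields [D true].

B
C
C & D
D & D
~ D & D
~ true & D
~ true & ( B )
~ true & ( C )
~ true & ( C & D )
~ true & ( D & D )
~ true & ( ~ D & D )
~ true & ( ~ p & D )
~ true & ( ~ p & p )

[B [C [C [D ~ [D true]]] & [D ( [B [C [C [D ~ [D p]]] & [D p]]] )]]]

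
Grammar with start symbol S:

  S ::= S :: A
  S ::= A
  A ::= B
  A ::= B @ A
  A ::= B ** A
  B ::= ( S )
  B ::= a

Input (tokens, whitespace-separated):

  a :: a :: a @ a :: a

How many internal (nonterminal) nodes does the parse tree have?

14

[S [S [S [S [A [B a]]] :: [A [B a]]] :: [A [B a] @ [A [B a]]]] :: [A [B a]]]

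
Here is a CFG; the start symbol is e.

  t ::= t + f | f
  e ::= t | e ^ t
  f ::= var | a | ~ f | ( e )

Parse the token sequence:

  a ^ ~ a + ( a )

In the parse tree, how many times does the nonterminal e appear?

3

[e [e [t [f a]]] ^ [t [t [f ~ [f a]]] + [f ( [e [t [f a]]] )]]]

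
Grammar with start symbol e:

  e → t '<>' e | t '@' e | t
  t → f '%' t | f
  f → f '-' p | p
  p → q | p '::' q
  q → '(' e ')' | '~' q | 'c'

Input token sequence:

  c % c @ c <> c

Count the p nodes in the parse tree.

4

[e [t [f [p [q c]]] % [t [f [p [q c]]]]] @ [e [t [f [p [q c]]]] <> [e [t [f [p [q c]]]]]]]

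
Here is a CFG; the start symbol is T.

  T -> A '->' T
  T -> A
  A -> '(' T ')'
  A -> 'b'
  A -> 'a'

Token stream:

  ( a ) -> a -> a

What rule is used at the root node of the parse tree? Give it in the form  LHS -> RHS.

T -> A '->' T

[T [A ( [T [A a]] )] -> [T [A a] -> [T [A a]]]]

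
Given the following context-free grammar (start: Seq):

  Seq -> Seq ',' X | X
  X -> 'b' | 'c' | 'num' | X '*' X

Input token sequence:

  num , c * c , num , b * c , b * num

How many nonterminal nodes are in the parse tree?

[Seq [Seq [Seq [Seq [Seq [X num]] , [X [X c] * [X c]]] , [X num]] , [X [X b] * [X c]]] , [X [X b] * [X num]]]

16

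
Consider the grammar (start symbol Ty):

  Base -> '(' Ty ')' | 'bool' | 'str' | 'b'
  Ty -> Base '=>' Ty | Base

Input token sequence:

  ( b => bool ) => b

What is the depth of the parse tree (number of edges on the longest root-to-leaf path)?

5

[Ty [Base ( [Ty [Base b] => [Ty [Base bool]]] )] => [Ty [Base b]]]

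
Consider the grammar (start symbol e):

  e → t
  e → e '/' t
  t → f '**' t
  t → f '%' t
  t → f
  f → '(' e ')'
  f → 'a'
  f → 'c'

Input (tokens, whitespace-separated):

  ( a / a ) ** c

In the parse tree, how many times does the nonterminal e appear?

[e [t [f ( [e [e [t [f a]]] / [t [f a]]] )] ** [t [f c]]]]

3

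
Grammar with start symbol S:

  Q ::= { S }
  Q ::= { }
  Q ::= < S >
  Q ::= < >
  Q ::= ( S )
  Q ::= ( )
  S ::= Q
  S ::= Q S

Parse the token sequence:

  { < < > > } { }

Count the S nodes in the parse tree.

[S [Q { [S [Q < [S [Q < >]] >]] }] [S [Q { }]]]

4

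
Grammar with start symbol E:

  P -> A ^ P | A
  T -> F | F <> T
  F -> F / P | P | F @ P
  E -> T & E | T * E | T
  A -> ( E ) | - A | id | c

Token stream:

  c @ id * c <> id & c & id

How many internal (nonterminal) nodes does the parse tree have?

[E [T [F [F [P [A c]]] @ [P [A id]]]] * [E [T [F [P [A c]]] <> [T [F [P [A id]]]]] & [E [T [F [P [A c]]]] & [E [T [F [P [A id]]]]]]]]

27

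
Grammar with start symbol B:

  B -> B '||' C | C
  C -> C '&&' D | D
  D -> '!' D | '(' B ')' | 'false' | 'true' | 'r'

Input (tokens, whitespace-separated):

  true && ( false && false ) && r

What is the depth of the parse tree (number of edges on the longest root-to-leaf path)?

8

[B [C [C [C [D true]] && [D ( [B [C [C [D false]] && [D false]]] )]] && [D r]]]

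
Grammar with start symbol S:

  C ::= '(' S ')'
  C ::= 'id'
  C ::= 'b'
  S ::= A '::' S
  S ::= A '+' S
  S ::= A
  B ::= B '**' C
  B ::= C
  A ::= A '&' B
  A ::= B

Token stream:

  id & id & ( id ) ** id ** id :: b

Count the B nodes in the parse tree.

7

[S [A [A [A [B [C id]]] & [B [C id]]] & [B [B [B [C ( [S [A [B [C id]]]] )]] ** [C id]] ** [C id]]] :: [S [A [B [C b]]]]]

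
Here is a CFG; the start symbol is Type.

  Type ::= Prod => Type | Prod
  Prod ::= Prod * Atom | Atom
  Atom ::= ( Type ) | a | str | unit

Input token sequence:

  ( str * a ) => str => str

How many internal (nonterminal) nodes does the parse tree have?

14

[Type [Prod [Atom ( [Type [Prod [Prod [Atom str]] * [Atom a]]] )]] => [Type [Prod [Atom str]] => [Type [Prod [Atom str]]]]]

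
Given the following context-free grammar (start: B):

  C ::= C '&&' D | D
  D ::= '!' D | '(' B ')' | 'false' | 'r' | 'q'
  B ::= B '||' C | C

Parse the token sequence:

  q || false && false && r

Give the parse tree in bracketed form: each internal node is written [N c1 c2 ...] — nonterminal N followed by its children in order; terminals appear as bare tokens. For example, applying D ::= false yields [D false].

[B [B [C [D q]]] || [C [C [C [D false]] && [D false]] && [D r]]]

B
B || C
C || C
D || C
q || C
q || C && D
q || C && D && D
q || D && D && D
q || false && D && D
q || false && false && D
q || false && false && r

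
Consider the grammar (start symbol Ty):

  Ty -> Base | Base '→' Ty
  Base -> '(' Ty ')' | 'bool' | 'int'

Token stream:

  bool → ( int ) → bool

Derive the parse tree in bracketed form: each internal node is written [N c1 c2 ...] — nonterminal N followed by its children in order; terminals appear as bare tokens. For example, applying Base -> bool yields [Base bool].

Ty
Base → Ty
bool → Ty
bool → Base → Ty
bool → ( Ty ) → Ty
bool → ( Base ) → Ty
bool → ( int ) → Ty
bool → ( int ) → Base
bool → ( int ) → bool

[Ty [Base bool] → [Ty [Base ( [Ty [Base int]] )] → [Ty [Base bool]]]]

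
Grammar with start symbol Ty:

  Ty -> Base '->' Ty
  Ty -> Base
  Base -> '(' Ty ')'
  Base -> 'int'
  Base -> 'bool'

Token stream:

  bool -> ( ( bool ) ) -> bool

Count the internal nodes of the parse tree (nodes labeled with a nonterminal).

[Ty [Base bool] -> [Ty [Base ( [Ty [Base ( [Ty [Base bool]] )]] )] -> [Ty [Base bool]]]]

10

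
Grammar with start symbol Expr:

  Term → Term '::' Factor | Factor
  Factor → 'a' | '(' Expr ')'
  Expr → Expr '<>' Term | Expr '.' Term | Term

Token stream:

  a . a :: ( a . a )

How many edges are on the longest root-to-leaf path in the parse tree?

7

[Expr [Expr [Term [Factor a]]] . [Term [Term [Factor a]] :: [Factor ( [Expr [Expr [Term [Factor a]]] . [Term [Factor a]]] )]]]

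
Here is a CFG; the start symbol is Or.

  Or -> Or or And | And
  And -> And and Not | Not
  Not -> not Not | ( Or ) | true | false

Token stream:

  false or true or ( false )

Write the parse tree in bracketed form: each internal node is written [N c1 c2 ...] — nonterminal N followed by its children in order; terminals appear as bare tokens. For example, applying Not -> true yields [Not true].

[Or [Or [Or [And [Not false]]] or [And [Not true]]] or [And [Not ( [Or [And [Not false]]] )]]]

Or
Or or And
Or or And or And
And or And or And
Not or And or And
false or And or And
false or Not or And
false or true or And
false or true or Not
false or true or ( Or )
false or true or ( And )
false or true or ( Not )
false or true or ( false )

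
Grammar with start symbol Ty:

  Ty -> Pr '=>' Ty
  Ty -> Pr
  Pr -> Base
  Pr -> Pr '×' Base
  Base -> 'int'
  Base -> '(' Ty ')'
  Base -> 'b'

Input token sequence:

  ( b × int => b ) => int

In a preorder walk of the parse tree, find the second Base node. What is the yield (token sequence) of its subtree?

b

[Ty [Pr [Base ( [Ty [Pr [Pr [Base b]] × [Base int]] => [Ty [Pr [Base b]]]] )]] => [Ty [Pr [Base int]]]]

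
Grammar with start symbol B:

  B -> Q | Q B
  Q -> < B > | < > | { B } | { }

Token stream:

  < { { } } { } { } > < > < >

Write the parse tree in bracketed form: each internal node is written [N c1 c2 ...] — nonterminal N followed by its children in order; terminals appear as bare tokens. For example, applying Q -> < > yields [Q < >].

B
Q B
< B > B
< Q B > B
< { B } B > B
< { Q } B > B
< { { } } B > B
< { { } } Q B > B
< { { } } { } B > B
< { { } } { } Q > B
< { { } } { } { } > B
< { { } } { } { } > Q B
< { { } } { } { } > < > B
< { { } } { } { } > < > Q
< { { } } { } { } > < > < >

[B [Q < [B [Q { [B [Q { }]] }] [B [Q { }] [B [Q { }]]]] >] [B [Q < >] [B [Q < >]]]]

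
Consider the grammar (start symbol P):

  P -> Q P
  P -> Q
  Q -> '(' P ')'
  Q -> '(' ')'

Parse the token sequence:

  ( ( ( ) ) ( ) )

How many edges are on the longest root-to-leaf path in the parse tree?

6

[P [Q ( [P [Q ( [P [Q ( )]] )] [P [Q ( )]]] )]]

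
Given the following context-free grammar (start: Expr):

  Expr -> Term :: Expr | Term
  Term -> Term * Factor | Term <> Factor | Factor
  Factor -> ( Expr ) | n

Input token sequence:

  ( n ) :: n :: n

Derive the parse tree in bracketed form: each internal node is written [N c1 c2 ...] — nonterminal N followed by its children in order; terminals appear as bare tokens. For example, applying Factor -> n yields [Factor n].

[Expr [Term [Factor ( [Expr [Term [Factor n]]] )]] :: [Expr [Term [Factor n]] :: [Expr [Term [Factor n]]]]]

Expr
Term :: Expr
Factor :: Expr
( Expr ) :: Expr
( Term ) :: Expr
( Factor ) :: Expr
( n ) :: Expr
( n ) :: Term :: Expr
( n ) :: Factor :: Expr
( n ) :: n :: Expr
( n ) :: n :: Term
( n ) :: n :: Factor
( n ) :: n :: n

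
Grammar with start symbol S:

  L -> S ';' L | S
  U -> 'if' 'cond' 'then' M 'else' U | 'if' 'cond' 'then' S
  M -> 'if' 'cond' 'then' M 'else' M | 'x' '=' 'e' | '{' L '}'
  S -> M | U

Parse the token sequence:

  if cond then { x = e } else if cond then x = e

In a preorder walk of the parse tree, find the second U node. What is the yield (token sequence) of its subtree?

[S [U if cond then [M { [L [S [M x = e]]] }] else [U if cond then [S [M x = e]]]]]

if cond then x = e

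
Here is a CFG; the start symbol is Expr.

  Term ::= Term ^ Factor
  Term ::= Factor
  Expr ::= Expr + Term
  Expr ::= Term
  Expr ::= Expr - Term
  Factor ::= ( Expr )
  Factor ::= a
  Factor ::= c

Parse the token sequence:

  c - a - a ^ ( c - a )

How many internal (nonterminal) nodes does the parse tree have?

17

[Expr [Expr [Expr [Term [Factor c]]] - [Term [Factor a]]] - [Term [Term [Factor a]] ^ [Factor ( [Expr [Expr [Term [Factor c]]] - [Term [Factor a]]] )]]]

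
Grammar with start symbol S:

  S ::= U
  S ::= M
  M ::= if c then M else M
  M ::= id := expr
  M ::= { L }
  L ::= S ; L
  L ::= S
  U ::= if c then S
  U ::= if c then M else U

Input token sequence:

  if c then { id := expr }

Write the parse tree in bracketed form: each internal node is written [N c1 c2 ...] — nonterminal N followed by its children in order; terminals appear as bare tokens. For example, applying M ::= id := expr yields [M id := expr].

[S [U if c then [S [M { [L [S [M id := expr]]] }]]]]

S
U
if c then S
if c then M
if c then { L }
if c then { S }
if c then { M }
if c then { id := expr }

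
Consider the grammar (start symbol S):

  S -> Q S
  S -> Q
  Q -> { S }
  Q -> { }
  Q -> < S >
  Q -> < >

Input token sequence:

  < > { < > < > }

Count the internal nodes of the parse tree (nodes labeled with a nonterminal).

8

[S [Q < >] [S [Q { [S [Q < >] [S [Q < >]]] }]]]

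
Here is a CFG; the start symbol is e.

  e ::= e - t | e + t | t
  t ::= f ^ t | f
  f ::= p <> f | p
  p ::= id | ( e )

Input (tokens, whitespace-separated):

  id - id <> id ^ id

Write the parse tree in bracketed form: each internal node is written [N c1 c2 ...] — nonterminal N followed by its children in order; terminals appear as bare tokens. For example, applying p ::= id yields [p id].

e
e - t
t - t
f - t
p - t
id - t
id - f ^ t
id - p <> f ^ t
id - id <> f ^ t
id - id <> p ^ t
id - id <> id ^ t
id - id <> id ^ f
id - id <> id ^ p
id - id <> id ^ id

[e [e [t [f [p id]]]] - [t [f [p id] <> [f [p id]]] ^ [t [f [p id]]]]]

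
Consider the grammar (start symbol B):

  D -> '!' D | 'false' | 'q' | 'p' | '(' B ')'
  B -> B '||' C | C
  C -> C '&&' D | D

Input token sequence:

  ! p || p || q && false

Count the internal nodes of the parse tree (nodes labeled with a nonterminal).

12

[B [B [B [C [D ! [D p]]]] || [C [D p]]] || [C [C [D q]] && [D false]]]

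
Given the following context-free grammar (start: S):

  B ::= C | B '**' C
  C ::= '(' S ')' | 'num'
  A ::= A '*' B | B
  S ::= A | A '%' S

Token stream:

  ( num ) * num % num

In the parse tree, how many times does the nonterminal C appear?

4

[S [A [A [B [C ( [S [A [B [C num]]]] )]]] * [B [C num]]] % [S [A [B [C num]]]]]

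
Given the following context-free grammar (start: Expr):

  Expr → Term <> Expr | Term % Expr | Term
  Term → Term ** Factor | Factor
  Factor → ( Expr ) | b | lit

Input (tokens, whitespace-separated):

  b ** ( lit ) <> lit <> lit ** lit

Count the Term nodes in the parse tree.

[Expr [Term [Term [Factor b]] ** [Factor ( [Expr [Term [Factor lit]]] )]] <> [Expr [Term [Factor lit]] <> [Expr [Term [Term [Factor lit]] ** [Factor lit]]]]]

6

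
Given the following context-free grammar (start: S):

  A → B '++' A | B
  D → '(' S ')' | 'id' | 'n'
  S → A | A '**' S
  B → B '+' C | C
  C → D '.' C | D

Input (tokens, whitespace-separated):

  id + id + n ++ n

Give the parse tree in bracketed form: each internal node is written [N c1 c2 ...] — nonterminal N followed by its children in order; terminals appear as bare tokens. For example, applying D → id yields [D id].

S
A
B ++ A
B + C ++ A
B + C + C ++ A
C + C + C ++ A
D + C + C ++ A
id + C + C ++ A
id + D + C ++ A
id + id + C ++ A
id + id + D ++ A
id + id + n ++ A
id + id + n ++ B
id + id + n ++ C
id + id + n ++ D
id + id + n ++ n

[S [A [B [B [B [C [D id]]] + [C [D id]]] + [C [D n]]] ++ [A [B [C [D n]]]]]]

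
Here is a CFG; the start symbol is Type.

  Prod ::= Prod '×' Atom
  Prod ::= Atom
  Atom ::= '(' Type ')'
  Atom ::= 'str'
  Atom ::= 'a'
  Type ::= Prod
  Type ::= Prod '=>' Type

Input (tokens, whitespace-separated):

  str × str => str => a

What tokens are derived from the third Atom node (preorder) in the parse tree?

[Type [Prod [Prod [Atom str]] × [Atom str]] => [Type [Prod [Atom str]] => [Type [Prod [Atom a]]]]]

str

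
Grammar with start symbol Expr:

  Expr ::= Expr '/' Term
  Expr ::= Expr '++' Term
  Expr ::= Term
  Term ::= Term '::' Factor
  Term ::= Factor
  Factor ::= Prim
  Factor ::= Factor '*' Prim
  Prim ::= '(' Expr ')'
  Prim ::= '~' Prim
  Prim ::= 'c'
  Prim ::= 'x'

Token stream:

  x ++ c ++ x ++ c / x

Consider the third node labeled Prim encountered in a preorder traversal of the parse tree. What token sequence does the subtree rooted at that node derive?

[Expr [Expr [Expr [Expr [Expr [Term [Factor [Prim x]]]] ++ [Term [Factor [Prim c]]]] ++ [Term [Factor [Prim x]]]] ++ [Term [Factor [Prim c]]]] / [Term [Factor [Prim x]]]]

x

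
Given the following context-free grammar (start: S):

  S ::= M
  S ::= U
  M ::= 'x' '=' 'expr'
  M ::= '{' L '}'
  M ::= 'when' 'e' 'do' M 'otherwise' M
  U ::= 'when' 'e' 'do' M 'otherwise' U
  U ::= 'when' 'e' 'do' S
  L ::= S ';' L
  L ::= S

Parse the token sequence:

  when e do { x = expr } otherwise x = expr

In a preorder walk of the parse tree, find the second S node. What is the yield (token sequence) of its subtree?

x = expr

[S [M when e do [M { [L [S [M x = expr]]] }] otherwise [M x = expr]]]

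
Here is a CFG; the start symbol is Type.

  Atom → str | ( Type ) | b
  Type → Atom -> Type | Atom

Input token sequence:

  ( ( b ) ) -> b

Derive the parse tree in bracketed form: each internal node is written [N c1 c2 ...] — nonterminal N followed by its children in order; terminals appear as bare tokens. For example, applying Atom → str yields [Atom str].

[Type [Atom ( [Type [Atom ( [Type [Atom b]] )]] )] -> [Type [Atom b]]]

Type
Atom -> Type
( Type ) -> Type
( Atom ) -> Type
( ( Type ) ) -> Type
( ( Atom ) ) -> Type
( ( b ) ) -> Type
( ( b ) ) -> Atom
( ( b ) ) -> b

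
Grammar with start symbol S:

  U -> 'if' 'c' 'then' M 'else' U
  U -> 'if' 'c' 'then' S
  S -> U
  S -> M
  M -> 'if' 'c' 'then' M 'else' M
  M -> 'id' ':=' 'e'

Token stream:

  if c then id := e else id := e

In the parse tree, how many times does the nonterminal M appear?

3

[S [M if c then [M id := e] else [M id := e]]]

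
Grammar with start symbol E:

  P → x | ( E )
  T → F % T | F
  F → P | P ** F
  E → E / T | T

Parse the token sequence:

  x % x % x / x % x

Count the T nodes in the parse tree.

5

[E [E [T [F [P x]] % [T [F [P x]] % [T [F [P x]]]]]] / [T [F [P x]] % [T [F [P x]]]]]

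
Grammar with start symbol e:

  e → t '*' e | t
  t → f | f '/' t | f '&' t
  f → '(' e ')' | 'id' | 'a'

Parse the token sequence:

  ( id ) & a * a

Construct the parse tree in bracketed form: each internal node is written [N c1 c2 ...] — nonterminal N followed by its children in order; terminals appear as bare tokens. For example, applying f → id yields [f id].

[e [t [f ( [e [t [f id]]] )] & [t [f a]]] * [e [t [f a]]]]

e
t * e
f & t * e
( e ) & t * e
( t ) & t * e
( f ) & t * e
( id ) & t * e
( id ) & f * e
( id ) & a * e
( id ) & a * t
( id ) & a * f
( id ) & a * a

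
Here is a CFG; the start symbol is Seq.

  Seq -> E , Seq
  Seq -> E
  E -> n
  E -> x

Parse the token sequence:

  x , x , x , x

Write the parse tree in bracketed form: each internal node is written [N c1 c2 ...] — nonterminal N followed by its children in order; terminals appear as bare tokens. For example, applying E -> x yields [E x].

[Seq [E x] , [Seq [E x] , [Seq [E x] , [Seq [E x]]]]]

Seq
E , Seq
x , Seq
x , E , Seq
x , x , Seq
x , x , E , Seq
x , x , x , Seq
x , x , x , E
x , x , x , x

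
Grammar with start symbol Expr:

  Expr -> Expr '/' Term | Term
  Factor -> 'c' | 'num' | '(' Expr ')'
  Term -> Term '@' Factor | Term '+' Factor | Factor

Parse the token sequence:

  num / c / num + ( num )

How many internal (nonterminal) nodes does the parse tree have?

[Expr [Expr [Expr [Term [Factor num]]] / [Term [Factor c]]] / [Term [Term [Factor num]] + [Factor ( [Expr [Term [Factor num]]] )]]]

14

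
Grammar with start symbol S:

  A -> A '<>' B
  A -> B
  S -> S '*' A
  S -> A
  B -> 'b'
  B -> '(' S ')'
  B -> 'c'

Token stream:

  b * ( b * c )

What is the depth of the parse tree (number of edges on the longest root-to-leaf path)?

[S [S [A [B b]]] * [A [B ( [S [S [A [B b]]] * [A [B c]]] )]]]

7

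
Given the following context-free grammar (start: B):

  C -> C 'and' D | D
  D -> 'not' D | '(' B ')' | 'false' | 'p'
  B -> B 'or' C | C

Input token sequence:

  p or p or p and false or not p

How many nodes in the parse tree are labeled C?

5

[B [B [B [B [C [D p]]] or [C [D p]]] or [C [C [D p]] and [D false]]] or [C [D not [D p]]]]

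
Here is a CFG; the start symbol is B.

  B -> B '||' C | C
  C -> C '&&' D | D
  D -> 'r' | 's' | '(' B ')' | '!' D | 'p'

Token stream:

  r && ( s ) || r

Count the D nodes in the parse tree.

[B [B [C [C [D r]] && [D ( [B [C [D s]]] )]]] || [C [D r]]]

4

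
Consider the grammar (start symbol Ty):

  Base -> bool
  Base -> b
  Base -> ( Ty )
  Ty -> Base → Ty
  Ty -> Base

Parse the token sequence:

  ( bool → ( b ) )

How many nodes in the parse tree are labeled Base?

[Ty [Base ( [Ty [Base bool] → [Ty [Base ( [Ty [Base b]] )]]] )]]

4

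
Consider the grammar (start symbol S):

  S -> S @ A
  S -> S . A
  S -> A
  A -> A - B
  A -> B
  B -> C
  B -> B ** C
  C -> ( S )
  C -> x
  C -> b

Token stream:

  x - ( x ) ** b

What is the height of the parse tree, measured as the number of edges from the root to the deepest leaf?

9

[S [A [A [B [C x]]] - [B [B [C ( [S [A [B [C x]]]] )]] ** [C b]]]]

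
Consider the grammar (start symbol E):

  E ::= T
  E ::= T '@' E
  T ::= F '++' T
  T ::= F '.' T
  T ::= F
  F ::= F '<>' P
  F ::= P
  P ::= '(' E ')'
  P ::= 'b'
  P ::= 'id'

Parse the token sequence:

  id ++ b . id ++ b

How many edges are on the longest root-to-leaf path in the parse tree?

7

[E [T [F [P id]] ++ [T [F [P b]] . [T [F [P id]] ++ [T [F [P b]]]]]]]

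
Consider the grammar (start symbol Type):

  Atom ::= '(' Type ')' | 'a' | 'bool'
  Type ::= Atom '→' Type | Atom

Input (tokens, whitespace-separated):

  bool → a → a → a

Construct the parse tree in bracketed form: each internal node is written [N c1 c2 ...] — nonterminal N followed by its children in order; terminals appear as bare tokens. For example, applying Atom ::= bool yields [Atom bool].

[Type [Atom bool] → [Type [Atom a] → [Type [Atom a] → [Type [Atom a]]]]]

Type
Atom → Type
bool → Type
bool → Atom → Type
bool → a → Type
bool → a → Atom → Type
bool → a → a → Type
bool → a → a → Atom
bool → a → a → a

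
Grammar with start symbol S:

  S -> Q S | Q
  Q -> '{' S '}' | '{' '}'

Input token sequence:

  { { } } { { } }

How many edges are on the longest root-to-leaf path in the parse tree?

[S [Q { [S [Q { }]] }] [S [Q { [S [Q { }]] }]]]

5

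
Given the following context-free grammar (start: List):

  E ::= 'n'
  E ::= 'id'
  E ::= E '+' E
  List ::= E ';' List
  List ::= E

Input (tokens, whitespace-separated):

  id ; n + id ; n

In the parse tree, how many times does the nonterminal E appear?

5

[List [E id] ; [List [E [E n] + [E id]] ; [List [E n]]]]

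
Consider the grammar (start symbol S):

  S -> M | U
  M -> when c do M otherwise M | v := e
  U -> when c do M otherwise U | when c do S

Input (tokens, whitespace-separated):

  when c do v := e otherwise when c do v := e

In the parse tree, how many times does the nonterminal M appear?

[S [U when c do [M v := e] otherwise [U when c do [S [M v := e]]]]]

2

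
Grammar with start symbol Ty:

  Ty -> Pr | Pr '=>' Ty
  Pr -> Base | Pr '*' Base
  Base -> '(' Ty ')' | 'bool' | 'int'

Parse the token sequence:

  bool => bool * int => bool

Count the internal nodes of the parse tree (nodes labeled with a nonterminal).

[Ty [Pr [Base bool]] => [Ty [Pr [Pr [Base bool]] * [Base int]] => [Ty [Pr [Base bool]]]]]

11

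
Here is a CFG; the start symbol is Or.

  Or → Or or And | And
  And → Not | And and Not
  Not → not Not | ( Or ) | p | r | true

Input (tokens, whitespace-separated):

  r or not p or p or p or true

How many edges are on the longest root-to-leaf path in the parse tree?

7

[Or [Or [Or [Or [Or [And [Not r]]] or [And [Not not [Not p]]]] or [And [Not p]]] or [And [Not p]]] or [And [Not true]]]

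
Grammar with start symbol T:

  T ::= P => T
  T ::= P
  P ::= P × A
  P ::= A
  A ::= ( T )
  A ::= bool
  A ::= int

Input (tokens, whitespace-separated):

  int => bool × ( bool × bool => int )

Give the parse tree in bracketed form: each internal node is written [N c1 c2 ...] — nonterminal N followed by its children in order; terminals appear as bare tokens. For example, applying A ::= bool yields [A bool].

[T [P [A int]] => [T [P [P [A bool]] × [A ( [T [P [P [A bool]] × [A bool]] => [T [P [A int]]]] )]]]]

T
P => T
A => T
int => T
int => P
int => P × A
int => A × A
int => bool × A
int => bool × ( T )
int => bool × ( P => T )
int => bool × ( P × A => T )
int => bool × ( A × A => T )
int => bool × ( bool × A => T )
int => bool × ( bool × bool => T )
int => bool × ( bool × bool => P )
int => bool × ( bool × bool => A )
int => bool × ( bool × bool => int )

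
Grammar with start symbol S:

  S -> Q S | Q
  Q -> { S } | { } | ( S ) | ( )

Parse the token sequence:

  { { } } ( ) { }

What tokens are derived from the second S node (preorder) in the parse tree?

[S [Q { [S [Q { }]] }] [S [Q ( )] [S [Q { }]]]]

{ }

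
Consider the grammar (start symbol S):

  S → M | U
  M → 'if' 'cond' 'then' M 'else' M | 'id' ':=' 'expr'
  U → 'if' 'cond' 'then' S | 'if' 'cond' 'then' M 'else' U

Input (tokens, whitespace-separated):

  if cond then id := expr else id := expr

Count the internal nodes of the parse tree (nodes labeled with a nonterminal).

4

[S [M if cond then [M id := expr] else [M id := expr]]]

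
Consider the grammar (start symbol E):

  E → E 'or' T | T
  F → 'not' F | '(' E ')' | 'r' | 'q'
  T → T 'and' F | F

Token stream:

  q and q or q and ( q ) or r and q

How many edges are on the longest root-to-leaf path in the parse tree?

7

[E [E [E [T [T [F q]] and [F q]]] or [T [T [F q]] and [F ( [E [T [F q]]] )]]] or [T [T [F r]] and [F q]]]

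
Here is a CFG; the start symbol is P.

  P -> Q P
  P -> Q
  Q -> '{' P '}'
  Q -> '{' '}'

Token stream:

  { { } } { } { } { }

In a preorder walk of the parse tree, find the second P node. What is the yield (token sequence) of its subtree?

[P [Q { [P [Q { }]] }] [P [Q { }] [P [Q { }] [P [Q { }]]]]]

{ }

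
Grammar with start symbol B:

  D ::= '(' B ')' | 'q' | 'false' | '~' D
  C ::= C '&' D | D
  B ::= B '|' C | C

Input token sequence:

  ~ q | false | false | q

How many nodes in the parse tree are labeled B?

4

[B [B [B [B [C [D ~ [D q]]]] | [C [D false]]] | [C [D false]]] | [C [D q]]]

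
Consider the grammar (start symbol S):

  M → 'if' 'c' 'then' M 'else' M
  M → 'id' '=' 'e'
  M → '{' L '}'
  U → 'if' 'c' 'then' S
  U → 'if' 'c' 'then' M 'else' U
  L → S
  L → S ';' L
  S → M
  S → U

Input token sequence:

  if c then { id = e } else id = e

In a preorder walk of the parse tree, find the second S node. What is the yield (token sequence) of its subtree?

[S [M if c then [M { [L [S [M id = e]]] }] else [M id = e]]]

id = e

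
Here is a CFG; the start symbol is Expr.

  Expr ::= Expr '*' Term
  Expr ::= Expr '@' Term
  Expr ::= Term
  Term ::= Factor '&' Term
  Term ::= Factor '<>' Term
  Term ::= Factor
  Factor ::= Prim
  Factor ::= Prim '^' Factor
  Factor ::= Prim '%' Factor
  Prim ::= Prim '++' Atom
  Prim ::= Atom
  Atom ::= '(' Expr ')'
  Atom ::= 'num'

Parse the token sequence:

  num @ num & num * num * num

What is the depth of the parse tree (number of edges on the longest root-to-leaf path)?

[Expr [Expr [Expr [Expr [Term [Factor [Prim [Atom num]]]]] @ [Term [Factor [Prim [Atom num]]] & [Term [Factor [Prim [Atom num]]]]]] * [Term [Factor [Prim [Atom num]]]]] * [Term [Factor [Prim [Atom num]]]]]

8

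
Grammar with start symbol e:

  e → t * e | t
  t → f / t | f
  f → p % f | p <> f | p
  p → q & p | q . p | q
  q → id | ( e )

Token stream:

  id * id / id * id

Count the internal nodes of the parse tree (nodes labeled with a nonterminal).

19

[e [t [f [p [q id]]]] * [e [t [f [p [q id]]] / [t [f [p [q id]]]]] * [e [t [f [p [q id]]]]]]]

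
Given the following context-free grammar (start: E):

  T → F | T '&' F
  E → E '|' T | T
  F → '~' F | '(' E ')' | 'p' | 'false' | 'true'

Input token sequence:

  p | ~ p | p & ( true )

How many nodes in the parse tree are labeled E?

4

[E [E [E [T [F p]]] | [T [F ~ [F p]]]] | [T [T [F p]] & [F ( [E [T [F true]]] )]]]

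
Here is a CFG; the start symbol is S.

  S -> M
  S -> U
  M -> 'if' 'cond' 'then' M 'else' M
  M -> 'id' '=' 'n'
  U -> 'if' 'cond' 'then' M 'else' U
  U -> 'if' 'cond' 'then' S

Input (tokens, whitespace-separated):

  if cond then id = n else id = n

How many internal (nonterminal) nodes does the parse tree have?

[S [M if cond then [M id = n] else [M id = n]]]

4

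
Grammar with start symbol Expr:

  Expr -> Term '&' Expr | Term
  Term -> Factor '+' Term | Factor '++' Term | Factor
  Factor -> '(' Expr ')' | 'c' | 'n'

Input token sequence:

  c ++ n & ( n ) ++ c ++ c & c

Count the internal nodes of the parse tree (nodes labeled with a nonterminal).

[Expr [Term [Factor c] ++ [Term [Factor n]]] & [Expr [Term [Factor ( [Expr [Term [Factor n]]] )] ++ [Term [Factor c] ++ [Term [Factor c]]]] & [Expr [Term [Factor c]]]]]

18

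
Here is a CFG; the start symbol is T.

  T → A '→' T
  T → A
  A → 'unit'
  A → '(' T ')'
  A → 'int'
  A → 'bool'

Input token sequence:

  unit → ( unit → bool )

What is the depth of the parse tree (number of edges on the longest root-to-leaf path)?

6

[T [A unit] → [T [A ( [T [A unit] → [T [A bool]]] )]]]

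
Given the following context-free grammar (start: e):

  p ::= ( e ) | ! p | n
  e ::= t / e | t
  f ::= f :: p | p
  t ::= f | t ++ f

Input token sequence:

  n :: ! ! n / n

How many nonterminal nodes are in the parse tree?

12

[e [t [f [f [p n]] :: [p ! [p ! [p n]]]]] / [e [t [f [p n]]]]]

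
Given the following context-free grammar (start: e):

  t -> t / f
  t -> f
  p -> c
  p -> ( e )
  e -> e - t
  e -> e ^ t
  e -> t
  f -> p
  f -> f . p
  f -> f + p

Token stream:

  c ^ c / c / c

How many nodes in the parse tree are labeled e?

[e [e [t [f [p c]]]] ^ [t [t [t [f [p c]]] / [f [p c]]] / [f [p c]]]]

2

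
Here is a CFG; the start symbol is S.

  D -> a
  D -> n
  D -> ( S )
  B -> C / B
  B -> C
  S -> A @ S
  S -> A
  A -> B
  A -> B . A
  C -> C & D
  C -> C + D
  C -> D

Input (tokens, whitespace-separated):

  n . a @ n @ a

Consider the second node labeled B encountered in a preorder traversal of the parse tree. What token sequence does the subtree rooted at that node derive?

a

[S [A [B [C [D n]]] . [A [B [C [D a]]]]] @ [S [A [B [C [D n]]]] @ [S [A [B [C [D a]]]]]]]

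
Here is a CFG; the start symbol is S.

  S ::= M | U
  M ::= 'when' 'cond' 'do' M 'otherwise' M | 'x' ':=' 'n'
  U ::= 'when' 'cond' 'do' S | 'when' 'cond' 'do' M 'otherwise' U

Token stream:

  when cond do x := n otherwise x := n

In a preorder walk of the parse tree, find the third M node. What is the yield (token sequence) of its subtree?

x := n

[S [M when cond do [M x := n] otherwise [M x := n]]]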